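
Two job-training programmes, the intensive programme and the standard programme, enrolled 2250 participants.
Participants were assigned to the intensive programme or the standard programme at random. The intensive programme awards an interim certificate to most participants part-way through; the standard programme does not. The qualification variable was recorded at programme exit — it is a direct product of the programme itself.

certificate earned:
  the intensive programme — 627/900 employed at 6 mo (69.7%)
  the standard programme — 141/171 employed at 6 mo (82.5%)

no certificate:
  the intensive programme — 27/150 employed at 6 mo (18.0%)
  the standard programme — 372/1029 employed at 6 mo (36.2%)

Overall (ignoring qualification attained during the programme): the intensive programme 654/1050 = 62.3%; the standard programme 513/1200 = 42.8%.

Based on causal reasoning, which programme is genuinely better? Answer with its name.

The distribution of qualification attained during the programme is itself part of what the programme does — it is an intermediate outcome. Holding it fixed would remove that part of the effect; the total effect is the pooled difference.
Pooled: the intensive programme 62.3% vs the standard programme 42.8%; the intensive programme is higher overall.

the intensive programme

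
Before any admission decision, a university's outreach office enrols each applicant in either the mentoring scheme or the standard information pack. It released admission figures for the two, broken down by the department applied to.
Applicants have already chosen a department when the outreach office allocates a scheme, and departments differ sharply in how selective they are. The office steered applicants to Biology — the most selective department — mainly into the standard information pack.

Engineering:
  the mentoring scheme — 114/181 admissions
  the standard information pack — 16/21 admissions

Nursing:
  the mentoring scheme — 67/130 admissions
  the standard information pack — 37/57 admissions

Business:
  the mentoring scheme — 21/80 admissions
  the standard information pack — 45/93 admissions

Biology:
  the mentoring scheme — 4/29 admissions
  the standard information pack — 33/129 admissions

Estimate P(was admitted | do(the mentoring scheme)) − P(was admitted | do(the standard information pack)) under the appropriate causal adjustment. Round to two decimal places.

-0.15

Since department is a pre-existing factor (not a product of the outreach scheme) and it affects the outcome on its own, it is a confounder. The stratified rates, not the pooled rate, identify the causal effect.
Adjusting over the population distribution of department: 0.281·(0.630−0.762) + 0.260·(0.515−0.649) + 0.240·(0.263−0.484) + 0.219·(0.138−0.256) = -0.151.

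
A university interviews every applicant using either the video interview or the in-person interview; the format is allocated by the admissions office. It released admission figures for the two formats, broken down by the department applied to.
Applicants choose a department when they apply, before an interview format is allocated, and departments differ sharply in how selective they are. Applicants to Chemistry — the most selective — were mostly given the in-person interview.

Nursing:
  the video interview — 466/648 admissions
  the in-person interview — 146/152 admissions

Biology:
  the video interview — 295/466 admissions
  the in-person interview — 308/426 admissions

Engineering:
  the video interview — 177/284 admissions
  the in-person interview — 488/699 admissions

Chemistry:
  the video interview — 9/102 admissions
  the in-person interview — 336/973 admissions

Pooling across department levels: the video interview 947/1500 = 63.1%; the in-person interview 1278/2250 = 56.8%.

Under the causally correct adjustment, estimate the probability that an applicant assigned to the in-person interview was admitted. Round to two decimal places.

Within every department level the in-person interview has the higher rate, yet pooled the video interview does — Simpson's reversal.
Department is set before the interview format has any effect — it is not caused by the interview format — and it independently drives the outcome. That makes it a confounder, so the causal comparison is within department levels.
Standardising the in-person interview to the population department mix: 0.213·146/152 + 0.238·308/426 + 0.262·488/699 + 0.287·336/973 = 0.659.

0.66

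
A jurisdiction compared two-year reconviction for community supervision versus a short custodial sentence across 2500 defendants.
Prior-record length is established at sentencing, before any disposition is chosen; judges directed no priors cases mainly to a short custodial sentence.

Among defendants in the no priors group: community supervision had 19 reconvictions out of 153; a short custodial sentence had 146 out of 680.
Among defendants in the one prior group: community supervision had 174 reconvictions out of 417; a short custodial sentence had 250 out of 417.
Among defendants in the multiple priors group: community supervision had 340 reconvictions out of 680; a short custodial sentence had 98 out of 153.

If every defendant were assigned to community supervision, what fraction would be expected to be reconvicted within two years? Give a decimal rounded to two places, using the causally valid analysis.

community supervision is lower inside every prior-record length stratum but a short custodial sentence is lower in aggregate. Whether to stratify depends on how prior-record length relates to the disposition.
Prior-record length differs across dispositions for reasons unrelated to any effect of the disposition itself, and it separately predicts the outcome — a classic confounder. We must compare within prior-record length levels.
Standardising community supervision to the population prior-record length mix: 0.333·19/153 + 0.334·174/417 + 0.333·340/680 = 0.347.

0.35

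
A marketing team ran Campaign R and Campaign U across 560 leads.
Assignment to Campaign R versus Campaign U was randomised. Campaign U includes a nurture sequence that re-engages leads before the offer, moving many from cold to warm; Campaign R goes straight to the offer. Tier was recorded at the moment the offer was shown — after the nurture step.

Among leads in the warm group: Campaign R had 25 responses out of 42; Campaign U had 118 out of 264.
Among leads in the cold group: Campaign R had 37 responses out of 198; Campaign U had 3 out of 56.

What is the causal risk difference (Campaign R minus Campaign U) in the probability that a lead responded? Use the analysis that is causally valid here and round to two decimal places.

Engagement tier lies on the pathway campaign → engagement tier → outcome, so adjusting for it blocks the indirect effect. For the total causal effect of campaign, use the unadjusted pooled rates.
The causal difference is the pooled difference: 0.258 − 0.378 = -0.120.

-0.12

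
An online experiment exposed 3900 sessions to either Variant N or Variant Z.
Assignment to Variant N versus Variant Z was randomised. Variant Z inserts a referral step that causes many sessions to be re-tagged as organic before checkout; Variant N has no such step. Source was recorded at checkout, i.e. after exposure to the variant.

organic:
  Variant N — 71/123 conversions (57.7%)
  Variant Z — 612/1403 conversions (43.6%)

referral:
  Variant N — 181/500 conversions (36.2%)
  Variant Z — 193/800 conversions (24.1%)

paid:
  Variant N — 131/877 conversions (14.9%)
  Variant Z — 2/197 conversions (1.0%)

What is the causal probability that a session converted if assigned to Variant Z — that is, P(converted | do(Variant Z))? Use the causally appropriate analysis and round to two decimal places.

0.34

Within every traffic source level Variant N has the higher rate, yet pooled Variant Z does — Simpson's reversal.
Traffic source is recorded after the variant and is itself shifted by it — it sits on the causal path from variant to outcome. Conditioning on a mediator would strip out part of the effect we want; the pooled comparison gives the total causal effect.
So P(outcome | do(Variant Z)) is just the pooled rate for Variant Z: 807/2400 = 0.336.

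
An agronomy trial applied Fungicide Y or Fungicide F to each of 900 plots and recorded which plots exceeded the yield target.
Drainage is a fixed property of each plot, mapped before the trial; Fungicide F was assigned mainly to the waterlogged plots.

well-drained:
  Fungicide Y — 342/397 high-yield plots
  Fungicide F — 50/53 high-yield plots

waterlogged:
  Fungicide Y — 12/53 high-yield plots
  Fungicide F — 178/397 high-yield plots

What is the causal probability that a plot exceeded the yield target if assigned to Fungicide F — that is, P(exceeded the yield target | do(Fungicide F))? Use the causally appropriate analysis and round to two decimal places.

Field drainage differs across fungicides for reasons unrelated to any effect of the fungicide itself, and it separately predicts the outcome — a classic confounder. We must compare within field drainage levels.
Standardising Fungicide F to the population field drainage mix: 0.500·50/53 + 0.500·178/397 = 0.696.

0.70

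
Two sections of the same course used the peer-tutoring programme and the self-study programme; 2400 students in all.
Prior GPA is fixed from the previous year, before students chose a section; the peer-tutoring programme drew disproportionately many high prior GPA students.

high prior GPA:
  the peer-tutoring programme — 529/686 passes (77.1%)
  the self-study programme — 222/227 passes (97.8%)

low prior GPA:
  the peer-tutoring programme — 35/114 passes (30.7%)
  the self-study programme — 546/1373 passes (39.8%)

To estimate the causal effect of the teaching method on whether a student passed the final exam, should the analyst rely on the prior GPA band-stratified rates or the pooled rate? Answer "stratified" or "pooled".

The stratified and pooled comparisons disagree (the self-study programme wins within each prior GPA band; the peer-tutoring programme wins overall), so the answer turns on the causal role of prior GPA band.
Since prior GPA band is a pre-existing factor (not a product of the teaching method) and it affects the outcome on its own, it is a confounder. The stratified rates, not the pooled rate, identify the causal effect.
Within each level — high prior GPA: 77.1% vs 97.8%; low prior GPA: 30.7% vs 39.8% — the self-study programme is higher every time.

stratified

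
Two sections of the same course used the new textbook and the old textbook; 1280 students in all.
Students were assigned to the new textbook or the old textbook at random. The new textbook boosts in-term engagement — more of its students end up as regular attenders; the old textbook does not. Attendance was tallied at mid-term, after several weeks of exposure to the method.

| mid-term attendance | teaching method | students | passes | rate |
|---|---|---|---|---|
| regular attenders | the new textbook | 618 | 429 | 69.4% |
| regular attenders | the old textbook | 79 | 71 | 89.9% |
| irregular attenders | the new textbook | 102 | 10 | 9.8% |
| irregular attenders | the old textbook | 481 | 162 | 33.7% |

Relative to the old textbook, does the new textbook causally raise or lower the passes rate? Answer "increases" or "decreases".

increases

The stratified and pooled comparisons disagree (the old textbook wins within each mid-term attendance; the new textbook wins overall), so the answer turns on the causal role of mid-term attendance.
The distribution of mid-term attendance is itself part of what the teaching method does — it is an intermediate outcome. Holding it fixed would remove that part of the effect; the total effect is the pooled difference.
Pooled: the new textbook 61.0% vs the old textbook 41.6%; the new textbook is higher overall.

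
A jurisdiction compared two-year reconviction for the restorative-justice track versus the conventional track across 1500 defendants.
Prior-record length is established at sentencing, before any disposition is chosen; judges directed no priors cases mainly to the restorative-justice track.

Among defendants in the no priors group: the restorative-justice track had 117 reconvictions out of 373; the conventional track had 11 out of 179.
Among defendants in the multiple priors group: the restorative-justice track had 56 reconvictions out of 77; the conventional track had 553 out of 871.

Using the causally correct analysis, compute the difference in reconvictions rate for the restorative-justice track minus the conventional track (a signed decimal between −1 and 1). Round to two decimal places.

The stratified and pooled comparisons disagree (the conventional track wins within each prior-record length; the restorative-justice track wins overall), so the answer turns on the causal role of prior-record length.
Prior-record length is set before the disposition has any effect — it is not caused by the disposition — and it independently drives the outcome. That makes it a confounder, so the causal comparison is within prior-record length levels.
Adjusting over the population distribution of prior-record length: 0.368·(0.314−0.061) + 0.632·(0.727−0.635) = +0.151.

+0.15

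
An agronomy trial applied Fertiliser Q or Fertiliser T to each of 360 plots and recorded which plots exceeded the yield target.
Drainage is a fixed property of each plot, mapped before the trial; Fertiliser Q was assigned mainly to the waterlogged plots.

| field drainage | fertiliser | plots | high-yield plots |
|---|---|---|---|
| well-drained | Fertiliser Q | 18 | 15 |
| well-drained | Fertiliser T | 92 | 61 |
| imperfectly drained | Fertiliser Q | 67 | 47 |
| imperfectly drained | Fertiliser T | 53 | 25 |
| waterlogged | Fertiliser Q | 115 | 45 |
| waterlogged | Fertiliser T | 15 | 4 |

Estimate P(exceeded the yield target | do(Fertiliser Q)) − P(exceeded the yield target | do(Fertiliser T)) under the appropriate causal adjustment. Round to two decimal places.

+0.17

The stratified and pooled comparisons disagree (Fertiliser Q wins within each field drainage; Fertiliser T wins overall), so the answer turns on the causal role of field drainage.
The imbalance in field drainage arose from how plots were allocated, not from anything the fertiliser did; and field drainage independently affects the outcome. The pooled gap is confounded — condition on field drainage.
Adjusting over the population distribution of field drainage: 0.306·(0.833−0.663) + 0.333·(0.701−0.472) + 0.361·(0.391−0.267) = +0.174.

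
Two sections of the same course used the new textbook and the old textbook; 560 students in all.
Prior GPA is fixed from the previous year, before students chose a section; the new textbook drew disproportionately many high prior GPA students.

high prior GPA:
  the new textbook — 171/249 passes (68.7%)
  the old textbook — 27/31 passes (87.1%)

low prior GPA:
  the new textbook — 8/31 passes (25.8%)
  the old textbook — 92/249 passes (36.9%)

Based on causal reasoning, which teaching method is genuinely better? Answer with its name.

The prior GPA band-specific comparison favours the old textbook throughout, but the pooled figures favour the new textbook. The question is whether to condition on prior GPA band.
Here prior GPA band is a common cause — it drives both which teaching method a case falls under and the outcome. The crude comparison mixes populations; the stratum-specific rates are the causally relevant ones.
Within each level — high prior GPA: 68.7% vs 87.1%; low prior GPA: 25.8% vs 36.9% — the old textbook is higher every time.

the old textbook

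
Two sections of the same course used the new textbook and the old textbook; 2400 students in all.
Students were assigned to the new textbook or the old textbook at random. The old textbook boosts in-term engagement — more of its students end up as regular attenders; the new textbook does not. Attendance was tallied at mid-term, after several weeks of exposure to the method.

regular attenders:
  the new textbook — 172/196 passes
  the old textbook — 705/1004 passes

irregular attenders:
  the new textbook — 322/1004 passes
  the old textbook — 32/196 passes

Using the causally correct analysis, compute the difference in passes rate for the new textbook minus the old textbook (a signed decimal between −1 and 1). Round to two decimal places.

-0.20

Within every mid-term attendance level the new textbook has the higher rate, yet pooled the old textbook does — Simpson's reversal.
Mid-term attendance here is a post-treatment variable shaped by the teaching method; conditioning on it would introduce bias rather than remove it. The overall comparison is the causal one.
The causal difference is the pooled difference: 0.412 − 0.614 = -0.203.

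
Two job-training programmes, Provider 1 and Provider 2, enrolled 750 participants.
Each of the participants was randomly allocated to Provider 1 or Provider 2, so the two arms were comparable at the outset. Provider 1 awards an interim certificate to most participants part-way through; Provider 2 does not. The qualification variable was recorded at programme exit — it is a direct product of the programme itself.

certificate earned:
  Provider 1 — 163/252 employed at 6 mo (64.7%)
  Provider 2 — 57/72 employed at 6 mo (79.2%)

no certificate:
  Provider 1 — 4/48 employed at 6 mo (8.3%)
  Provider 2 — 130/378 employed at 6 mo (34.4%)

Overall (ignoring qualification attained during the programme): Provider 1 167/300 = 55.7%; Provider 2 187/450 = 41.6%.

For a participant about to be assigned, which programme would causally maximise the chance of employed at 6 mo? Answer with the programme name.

Qualification attained during the programme is downstream of the programme. One should not condition on a consequence of treatment, so the overall rates are the right comparison.
Pooled: Provider 1 55.7% vs Provider 2 41.6%; Provider 1 is higher overall.

Provider 1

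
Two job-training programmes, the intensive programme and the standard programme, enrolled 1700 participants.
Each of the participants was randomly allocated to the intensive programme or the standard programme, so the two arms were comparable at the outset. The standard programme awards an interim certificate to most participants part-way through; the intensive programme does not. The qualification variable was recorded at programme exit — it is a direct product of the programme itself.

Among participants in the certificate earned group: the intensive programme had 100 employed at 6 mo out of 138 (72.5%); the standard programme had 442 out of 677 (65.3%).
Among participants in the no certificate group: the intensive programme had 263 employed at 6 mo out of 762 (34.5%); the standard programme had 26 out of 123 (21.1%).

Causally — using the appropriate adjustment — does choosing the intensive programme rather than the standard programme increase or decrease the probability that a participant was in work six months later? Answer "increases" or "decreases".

The qualification attained during the programme-specific comparison favours the intensive programme throughout, but the pooled figures favour the standard programme. The question is whether to condition on qualification attained during the programme.
Stratifying would compare programmes among participants the programmes themselves sorted into qualification attained during the programme groups — a form of selection on an intermediate. The unconditioned pooled rates give the total causal effect.
Pooled: the intensive programme 40.3% vs the standard programme 58.5%; the standard programme is higher overall.

decreases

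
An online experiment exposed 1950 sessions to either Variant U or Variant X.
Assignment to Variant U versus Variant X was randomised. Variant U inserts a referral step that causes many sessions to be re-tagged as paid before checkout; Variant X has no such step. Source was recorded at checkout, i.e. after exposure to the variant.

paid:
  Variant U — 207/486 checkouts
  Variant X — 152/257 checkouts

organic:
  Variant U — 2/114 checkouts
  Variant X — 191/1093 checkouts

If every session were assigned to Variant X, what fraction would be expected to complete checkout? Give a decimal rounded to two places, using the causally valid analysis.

0.25

The traffic source-specific comparison favours Variant X throughout, but the pooled figures favour Variant U. The question is whether to condition on traffic source.
Traffic source is recorded after the variant and is itself shifted by it — it sits on the causal path from variant to outcome. Conditioning on a mediator would strip out part of the effect we want; the pooled comparison gives the total causal effect.
So P(outcome | do(Variant X)) is just the pooled rate for Variant X: 343/1350 = 0.254.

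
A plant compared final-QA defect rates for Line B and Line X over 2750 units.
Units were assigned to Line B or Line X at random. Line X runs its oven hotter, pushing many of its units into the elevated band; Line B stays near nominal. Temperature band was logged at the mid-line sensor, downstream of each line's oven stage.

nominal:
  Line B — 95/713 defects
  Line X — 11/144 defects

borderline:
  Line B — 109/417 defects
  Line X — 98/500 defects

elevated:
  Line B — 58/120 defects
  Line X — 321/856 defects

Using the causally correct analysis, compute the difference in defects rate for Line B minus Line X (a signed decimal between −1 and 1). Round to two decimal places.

-0.08

Within every in-process temperature band level Line X has the lower rate, yet pooled Line B does — Simpson's reversal.
In-process temperature band here is a post-treatment variable shaped by the line; conditioning on it would introduce bias rather than remove it. The overall comparison is the causal one.
The causal difference is the pooled difference: 0.210 − 0.287 = -0.077.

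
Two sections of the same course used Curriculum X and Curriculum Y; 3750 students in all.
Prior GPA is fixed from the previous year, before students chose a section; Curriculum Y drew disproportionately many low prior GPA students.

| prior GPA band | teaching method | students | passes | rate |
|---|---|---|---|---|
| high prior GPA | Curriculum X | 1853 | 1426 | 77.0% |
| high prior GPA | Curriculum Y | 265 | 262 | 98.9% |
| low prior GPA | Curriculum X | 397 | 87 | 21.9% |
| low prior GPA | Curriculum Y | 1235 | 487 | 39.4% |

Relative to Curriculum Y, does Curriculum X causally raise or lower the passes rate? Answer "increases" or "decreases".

Prior GPA band is set before the teaching method has any effect — it is not caused by the teaching method — and it independently drives the outcome. That makes it a confounder, so the causal comparison is within prior GPA band levels.
Within each level — high prior GPA: 77.0% vs 98.9%; low prior GPA: 21.9% vs 39.4% — Curriculum Y is higher every time.

decreases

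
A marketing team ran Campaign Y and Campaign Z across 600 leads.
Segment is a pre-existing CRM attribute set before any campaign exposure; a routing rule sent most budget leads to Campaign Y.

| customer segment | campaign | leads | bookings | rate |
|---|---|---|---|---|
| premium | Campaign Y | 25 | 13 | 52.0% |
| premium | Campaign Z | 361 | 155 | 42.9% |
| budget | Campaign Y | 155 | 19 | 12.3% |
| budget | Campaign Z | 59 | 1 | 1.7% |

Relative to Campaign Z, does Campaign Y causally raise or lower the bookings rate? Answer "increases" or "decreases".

increases

Customer segment differs across campaigns for reasons unrelated to any effect of the campaign itself, and it separately predicts the outcome — a classic confounder. We must compare within customer segment levels.
Within each level — premium: 52.0% vs 42.9%; budget: 12.3% vs 1.7% — Campaign Y is higher every time.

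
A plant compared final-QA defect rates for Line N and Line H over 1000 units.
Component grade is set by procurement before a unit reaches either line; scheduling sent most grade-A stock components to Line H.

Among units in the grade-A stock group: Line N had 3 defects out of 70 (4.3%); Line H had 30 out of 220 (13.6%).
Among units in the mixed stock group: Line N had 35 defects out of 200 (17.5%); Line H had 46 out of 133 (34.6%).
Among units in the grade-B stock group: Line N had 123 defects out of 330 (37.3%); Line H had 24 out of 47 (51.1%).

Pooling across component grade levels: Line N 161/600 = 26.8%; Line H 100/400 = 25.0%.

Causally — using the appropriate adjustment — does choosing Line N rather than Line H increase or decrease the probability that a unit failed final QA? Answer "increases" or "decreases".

decreases

Component grade is set before the line has any effect — it is not caused by the line — and it independently drives the outcome. That makes it a confounder, so the causal comparison is within component grade levels.
Within each level — grade-A stock: 4.3% vs 13.6%; mixed stock: 17.5% vs 34.6%; grade-B stock: 37.3% vs 51.1% — Line N is lower every time.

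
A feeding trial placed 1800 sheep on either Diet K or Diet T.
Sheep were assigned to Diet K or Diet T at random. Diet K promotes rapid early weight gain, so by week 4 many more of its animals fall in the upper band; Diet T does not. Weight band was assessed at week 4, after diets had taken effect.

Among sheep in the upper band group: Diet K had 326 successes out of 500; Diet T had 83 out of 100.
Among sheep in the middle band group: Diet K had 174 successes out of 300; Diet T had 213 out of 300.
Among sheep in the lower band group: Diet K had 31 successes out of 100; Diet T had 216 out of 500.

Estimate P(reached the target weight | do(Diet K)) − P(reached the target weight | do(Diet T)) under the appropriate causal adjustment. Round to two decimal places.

The stratified and pooled comparisons disagree (Diet T wins within each week-4 weight band; Diet K wins overall), so the answer turns on the causal role of week-4 weight band.
The distribution of week-4 weight band is itself part of what the diet does — it is an intermediate outcome. Holding it fixed would remove that part of the effect; the total effect is the pooled difference.
The causal difference is the pooled difference: 0.590 − 0.569 = +0.021.

+0.02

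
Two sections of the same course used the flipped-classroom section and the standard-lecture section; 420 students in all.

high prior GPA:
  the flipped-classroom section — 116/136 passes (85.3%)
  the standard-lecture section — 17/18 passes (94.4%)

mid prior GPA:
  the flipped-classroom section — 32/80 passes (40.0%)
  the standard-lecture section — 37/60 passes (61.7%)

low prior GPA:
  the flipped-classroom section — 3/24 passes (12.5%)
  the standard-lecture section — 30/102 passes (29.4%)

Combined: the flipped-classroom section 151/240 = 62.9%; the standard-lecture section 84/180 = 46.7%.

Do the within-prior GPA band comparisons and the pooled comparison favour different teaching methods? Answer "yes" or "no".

yes

Within each prior GPA band level (high prior GPA 85.3% vs 94.4%; mid prior GPA 40.0% vs 61.7%; low prior GPA 12.5% vs 29.4%), the standard-lecture section has the higher rate every time. Pooled: 62.9% vs 46.7% — the flipped-classroom section has the higher rate overall. The two comparisons disagree.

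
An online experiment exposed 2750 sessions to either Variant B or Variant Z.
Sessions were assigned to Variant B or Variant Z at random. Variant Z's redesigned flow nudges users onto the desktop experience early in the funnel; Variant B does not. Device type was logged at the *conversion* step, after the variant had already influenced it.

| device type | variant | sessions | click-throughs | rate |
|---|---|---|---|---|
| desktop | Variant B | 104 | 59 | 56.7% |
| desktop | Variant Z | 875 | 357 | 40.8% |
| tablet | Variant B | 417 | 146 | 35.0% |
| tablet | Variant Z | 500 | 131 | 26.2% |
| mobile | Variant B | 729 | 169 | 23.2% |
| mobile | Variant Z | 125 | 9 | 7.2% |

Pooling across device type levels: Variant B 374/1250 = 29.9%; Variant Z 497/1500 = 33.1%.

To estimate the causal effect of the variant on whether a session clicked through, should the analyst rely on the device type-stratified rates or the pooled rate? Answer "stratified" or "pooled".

pooled

The distribution of device type is itself part of what the variant does — it is an intermediate outcome. Holding it fixed would remove that part of the effect; the total effect is the pooled difference.
Pooled: Variant B 29.9% vs Variant Z 33.1%; Variant Z is higher overall.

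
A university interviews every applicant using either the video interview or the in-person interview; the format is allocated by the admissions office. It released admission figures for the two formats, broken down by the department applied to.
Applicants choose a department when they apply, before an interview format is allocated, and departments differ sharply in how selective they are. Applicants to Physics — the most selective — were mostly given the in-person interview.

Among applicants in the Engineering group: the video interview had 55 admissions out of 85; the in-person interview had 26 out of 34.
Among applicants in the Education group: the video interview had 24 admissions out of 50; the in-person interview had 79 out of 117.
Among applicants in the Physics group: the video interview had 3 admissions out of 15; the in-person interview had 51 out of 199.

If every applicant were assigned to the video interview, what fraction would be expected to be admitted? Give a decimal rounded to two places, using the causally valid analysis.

0.40

Department is set before the interview format has any effect — it is not caused by the interview format — and it independently drives the outcome. That makes it a confounder, so the causal comparison is within department levels.
Standardising the video interview to the population department mix: 0.238·55/85 + 0.334·24/50 + 0.428·3/15 = 0.400.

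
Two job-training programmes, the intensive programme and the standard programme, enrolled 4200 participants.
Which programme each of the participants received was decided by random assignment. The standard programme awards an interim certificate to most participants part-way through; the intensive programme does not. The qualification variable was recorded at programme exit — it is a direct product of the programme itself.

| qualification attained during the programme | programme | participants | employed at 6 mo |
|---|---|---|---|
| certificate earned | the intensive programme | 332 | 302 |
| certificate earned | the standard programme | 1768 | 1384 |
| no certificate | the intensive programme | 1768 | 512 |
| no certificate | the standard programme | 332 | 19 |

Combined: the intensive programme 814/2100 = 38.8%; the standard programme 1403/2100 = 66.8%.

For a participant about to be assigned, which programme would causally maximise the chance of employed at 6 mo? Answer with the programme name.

The stratified and pooled comparisons disagree (the intensive programme wins within each qualification attained during the programme; the standard programme wins overall), so the answer turns on the causal role of qualification attained during the programme.
Qualification attained during the programme is recorded after the programme and is itself shifted by it — it sits on the causal path from programme to outcome. Conditioning on a mediator would strip out part of the effect we want; the pooled comparison gives the total causal effect.
Pooled: the intensive programme 38.8% vs the standard programme 66.8%; the standard programme is higher overall.

the standard programme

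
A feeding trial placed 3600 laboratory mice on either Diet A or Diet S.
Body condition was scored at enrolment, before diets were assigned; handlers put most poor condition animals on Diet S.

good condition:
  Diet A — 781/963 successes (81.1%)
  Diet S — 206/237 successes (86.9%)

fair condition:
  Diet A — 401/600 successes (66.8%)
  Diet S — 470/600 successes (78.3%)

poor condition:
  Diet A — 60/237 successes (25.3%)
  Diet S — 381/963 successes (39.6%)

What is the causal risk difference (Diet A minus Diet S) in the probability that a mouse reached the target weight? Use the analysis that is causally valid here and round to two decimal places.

Starting body condition differs across diets for reasons unrelated to any effect of the diet itself, and it separately predicts the outcome — a classic confounder. We must compare within starting body condition levels.
Adjusting over the population distribution of starting body condition: 0.333·(0.811−0.869) + 0.333·(0.668−0.783) + 0.333·(0.253−0.396) = -0.105.

-0.11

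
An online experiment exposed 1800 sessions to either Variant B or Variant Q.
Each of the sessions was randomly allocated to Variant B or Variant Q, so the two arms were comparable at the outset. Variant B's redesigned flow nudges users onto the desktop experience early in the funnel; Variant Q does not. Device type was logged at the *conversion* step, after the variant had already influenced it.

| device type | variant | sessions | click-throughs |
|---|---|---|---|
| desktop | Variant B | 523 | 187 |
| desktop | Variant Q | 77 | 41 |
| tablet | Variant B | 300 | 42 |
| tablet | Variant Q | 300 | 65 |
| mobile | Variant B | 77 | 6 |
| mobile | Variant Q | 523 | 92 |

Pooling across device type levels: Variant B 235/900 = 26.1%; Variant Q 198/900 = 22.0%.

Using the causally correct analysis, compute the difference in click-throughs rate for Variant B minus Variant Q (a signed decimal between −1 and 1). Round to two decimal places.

+0.04

Device type is recorded after the variant and is itself shifted by it — it sits on the causal path from variant to outcome. Conditioning on a mediator would strip out part of the effect we want; the pooled comparison gives the total causal effect.
The causal difference is the pooled difference: 0.261 − 0.220 = +0.041.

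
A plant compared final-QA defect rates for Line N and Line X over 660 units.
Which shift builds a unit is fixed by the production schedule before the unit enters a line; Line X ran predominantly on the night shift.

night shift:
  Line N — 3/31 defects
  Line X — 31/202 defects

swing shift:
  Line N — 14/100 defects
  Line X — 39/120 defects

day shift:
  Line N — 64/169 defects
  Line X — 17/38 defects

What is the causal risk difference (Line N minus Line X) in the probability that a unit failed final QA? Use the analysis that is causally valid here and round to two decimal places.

-0.10

Within every shift level Line N has the lower rate, yet pooled Line X does — Simpson's reversal.
Since shift is a pre-existing factor (not a product of the line) and it affects the outcome on its own, it is a confounder. The stratified rates, not the pooled rate, identify the causal effect.
Adjusting over the population distribution of shift: 0.353·(0.097−0.153) + 0.333·(0.140−0.325) + 0.314·(0.379−0.447) = -0.103.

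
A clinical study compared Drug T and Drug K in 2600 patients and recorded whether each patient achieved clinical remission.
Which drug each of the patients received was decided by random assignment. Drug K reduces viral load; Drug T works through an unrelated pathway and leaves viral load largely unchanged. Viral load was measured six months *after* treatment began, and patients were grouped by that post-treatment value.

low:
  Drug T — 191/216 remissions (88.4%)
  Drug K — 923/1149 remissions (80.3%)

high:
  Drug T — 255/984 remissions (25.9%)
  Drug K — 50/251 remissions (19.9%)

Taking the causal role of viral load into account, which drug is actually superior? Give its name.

Drug K

Within every viral load level Drug T has the higher rate, yet pooled Drug K does — Simpson's reversal.
The distribution of viral load is itself part of what the drug does — it is an intermediate outcome. Holding it fixed would remove that part of the effect; the total effect is the pooled difference.
Pooled: Drug T 37.2% vs Drug K 69.5%; Drug K is higher overall.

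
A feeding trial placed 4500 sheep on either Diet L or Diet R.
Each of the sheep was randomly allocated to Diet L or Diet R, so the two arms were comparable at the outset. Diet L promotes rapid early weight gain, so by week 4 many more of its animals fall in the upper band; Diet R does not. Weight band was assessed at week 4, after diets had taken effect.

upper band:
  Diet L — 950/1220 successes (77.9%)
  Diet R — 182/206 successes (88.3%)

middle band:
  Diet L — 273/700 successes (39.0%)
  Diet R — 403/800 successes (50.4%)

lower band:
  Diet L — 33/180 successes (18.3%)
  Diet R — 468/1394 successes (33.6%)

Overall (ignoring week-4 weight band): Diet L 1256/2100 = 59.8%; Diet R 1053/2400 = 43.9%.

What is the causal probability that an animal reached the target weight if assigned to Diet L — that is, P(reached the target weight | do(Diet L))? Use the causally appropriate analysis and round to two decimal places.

0.60

Diet R is higher inside every week-4 weight band stratum but Diet L is higher in aggregate. Whether to stratify depends on how week-4 weight band relates to the diet.
The distribution of week-4 weight band is itself part of what the diet does — it is an intermediate outcome. Holding it fixed would remove that part of the effect; the total effect is the pooled difference.
So P(outcome | do(Diet L)) is just the pooled rate for Diet L: 1256/2100 = 0.598.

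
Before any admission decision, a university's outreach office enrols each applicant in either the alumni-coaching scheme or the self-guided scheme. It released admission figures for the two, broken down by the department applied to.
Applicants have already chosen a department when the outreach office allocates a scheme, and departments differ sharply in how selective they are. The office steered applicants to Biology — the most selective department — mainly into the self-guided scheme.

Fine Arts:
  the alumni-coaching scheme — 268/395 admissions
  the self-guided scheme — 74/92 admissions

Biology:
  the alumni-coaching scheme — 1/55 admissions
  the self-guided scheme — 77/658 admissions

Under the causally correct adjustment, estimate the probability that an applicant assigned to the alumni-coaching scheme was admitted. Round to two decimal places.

Since department is a pre-existing factor (not a product of the outreach scheme) and it affects the outcome on its own, it is a confounder. The stratified rates, not the pooled rate, identify the causal effect.
Standardising the alumni-coaching scheme to the population department mix: 0.406·268/395 + 0.594·1/55 = 0.286.

0.29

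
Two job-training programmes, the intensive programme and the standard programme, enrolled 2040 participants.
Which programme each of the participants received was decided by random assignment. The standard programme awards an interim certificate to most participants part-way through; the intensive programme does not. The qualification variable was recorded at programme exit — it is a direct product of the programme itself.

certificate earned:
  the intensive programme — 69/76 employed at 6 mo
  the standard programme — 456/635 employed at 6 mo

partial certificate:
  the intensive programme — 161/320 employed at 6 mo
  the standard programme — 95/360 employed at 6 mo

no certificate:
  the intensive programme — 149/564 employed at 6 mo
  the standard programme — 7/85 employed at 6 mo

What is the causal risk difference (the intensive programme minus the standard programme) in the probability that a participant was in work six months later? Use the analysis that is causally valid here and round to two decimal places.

Qualification attained during the programme is downstream of the programme. One should not condition on a consequence of treatment, so the overall rates are the right comparison.
The causal difference is the pooled difference: 0.395 − 0.517 = -0.122.

-0.12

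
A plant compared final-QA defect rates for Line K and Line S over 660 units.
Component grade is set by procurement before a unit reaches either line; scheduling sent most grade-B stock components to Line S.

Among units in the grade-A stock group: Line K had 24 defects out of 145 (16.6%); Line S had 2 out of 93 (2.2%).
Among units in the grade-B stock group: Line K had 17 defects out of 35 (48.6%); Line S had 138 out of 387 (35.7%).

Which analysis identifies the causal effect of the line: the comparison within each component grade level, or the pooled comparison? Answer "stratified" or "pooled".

Line S is lower inside every component grade stratum but Line K is lower in aggregate. Whether to stratify depends on how component grade relates to the line.
Component grade is set before the line has any effect — it is not caused by the line — and it independently drives the outcome. That makes it a confounder, so the causal comparison is within component grade levels.
Within each level — grade-A stock: 16.6% vs 2.2%; grade-B stock: 48.6% vs 35.7% — Line S is lower every time.

stratified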